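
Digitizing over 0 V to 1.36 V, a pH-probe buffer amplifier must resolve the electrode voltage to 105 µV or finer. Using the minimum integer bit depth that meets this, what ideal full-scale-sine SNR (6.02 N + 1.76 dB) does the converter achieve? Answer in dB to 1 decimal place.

Full-scale range = 1.36 V.
Need 2^N ≥ 1.36 V / 105 µV = 12950 → N_min = 14.
SNR = 6.02 × 14 + 1.76 = 86.04 dB.

86.0 dB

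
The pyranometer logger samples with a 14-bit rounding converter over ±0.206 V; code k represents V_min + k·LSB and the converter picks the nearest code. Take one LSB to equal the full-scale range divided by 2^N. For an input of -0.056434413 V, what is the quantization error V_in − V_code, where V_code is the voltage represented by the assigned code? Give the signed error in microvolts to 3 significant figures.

The full-scale span is 0.206 − (-0.206) = 0.412 V. LSB = 0.412 V / 2^14 ≈ 25.15 µV.
(-0.056434413 − (-0.206)) / LSB = 0.149565587 × 16384/0.412 = 5947.7732. Nearest integer: k = 5948.
V_code = V_min + k × range/2^14 = -0.206 + 5948 × 0.412/16384 = -0.056428710938 V.
e = -0.056434413 − (-0.056428710938) = −5.70 µV.

−5.70 µV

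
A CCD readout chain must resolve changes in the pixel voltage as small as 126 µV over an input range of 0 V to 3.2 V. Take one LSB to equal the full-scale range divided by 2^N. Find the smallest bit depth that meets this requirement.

Full-scale range = 3.2 V.
Levels needed ≥ 3.2/126 µV = 25400. 2^15 = 32768 suffices, so N_min = 15.

15 bits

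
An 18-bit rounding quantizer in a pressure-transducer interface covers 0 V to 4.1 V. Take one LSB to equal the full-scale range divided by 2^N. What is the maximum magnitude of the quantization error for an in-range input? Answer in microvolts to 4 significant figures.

7.820 µV

V_FS = 4.1 V.
One LSB is 4.1 V / 262144 = 15.6403 µV.
A rounding quantizer has |error| ≤ LSB/2 = 7.820 µV.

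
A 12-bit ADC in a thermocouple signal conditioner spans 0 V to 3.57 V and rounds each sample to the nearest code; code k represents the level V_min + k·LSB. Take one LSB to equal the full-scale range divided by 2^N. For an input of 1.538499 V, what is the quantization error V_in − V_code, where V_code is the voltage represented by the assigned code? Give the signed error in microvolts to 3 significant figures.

Range is 3.57 V. LSB = 3.57 V / 2^12 ≈ 0.8716 mV.
(V_in − V_min)/LSB = (1.538499 − (0)) × 4096/3.57 = 1765.1798 → nearest code k = 1765.
V_code = 0 + (1765/4096) × 3.57 = 1.538342285 V.
V_in − V_code = 1.538499 − (1.538342285) = +157 µV.

+157 µV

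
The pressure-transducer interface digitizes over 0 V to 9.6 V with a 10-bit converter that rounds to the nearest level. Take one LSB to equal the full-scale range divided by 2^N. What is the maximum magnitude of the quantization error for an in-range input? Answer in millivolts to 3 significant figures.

4.69 mV

Full-scale range = 9.6 V.
Step size = 9.6/1024 V = 9.3750 mV.
A rounding quantizer has |error| ≤ LSB/2 = 4.69 mV.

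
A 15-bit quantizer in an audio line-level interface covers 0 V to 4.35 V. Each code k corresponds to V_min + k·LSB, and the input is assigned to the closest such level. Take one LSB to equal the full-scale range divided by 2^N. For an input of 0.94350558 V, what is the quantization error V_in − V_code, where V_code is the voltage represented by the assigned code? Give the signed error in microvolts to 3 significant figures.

Full-scale range = 4.35 V. LSB = 4.35 V / 2^15 ≈ 132.8 µV.
Position in LSBs: (0.94350558 − (0)) × 32768/4.35 = 7107.3082; rounding gives k = 7107.
V_code = 0 + (7107/32768) × 4.35 = 0.94346466064 V.
Error = V_in − V_code = 0.94350558 − (0.94346466064) = +40.9 µV.

+40.9 µV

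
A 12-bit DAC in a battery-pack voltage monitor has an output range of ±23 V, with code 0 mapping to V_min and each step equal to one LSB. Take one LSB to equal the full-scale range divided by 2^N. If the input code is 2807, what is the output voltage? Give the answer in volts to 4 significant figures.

Full-scale range = 23 V − (-23 V) = 46 V. LSB = 46 V / 2^12.
V_out = V_min + code × LSB = -23 V + 2807 × 46 V / 4096
      = -23 + 31.5239 = 8.52393 V.

8.524 V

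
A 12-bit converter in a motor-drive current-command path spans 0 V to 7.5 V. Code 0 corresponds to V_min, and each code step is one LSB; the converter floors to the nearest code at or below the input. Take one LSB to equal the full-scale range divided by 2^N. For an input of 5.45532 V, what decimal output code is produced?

2979

Range is 7.5 V. LSB = 7.5 V / 2^12 ≈ 1.831 mV.
code = ⌊(V_in − V_min)/LSB⌋ = ⌊(V_in − V_min) × 2^12 / range⌋
     = ⌊(5.45532 − (0)) × 4096 / 7.5⌋ = ⌊5.45532 × 4096/7.5⌋
     = ⌊2979.332⌋ = 2979.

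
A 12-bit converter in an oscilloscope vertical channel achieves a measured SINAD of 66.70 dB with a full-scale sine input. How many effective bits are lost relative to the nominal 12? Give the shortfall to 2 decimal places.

Effective bits = (66.70 − 1.76)/6.02 = 10.7874.
Lost resolution: 12 − 10.7874 = 1.2126 bits.

1.21 bits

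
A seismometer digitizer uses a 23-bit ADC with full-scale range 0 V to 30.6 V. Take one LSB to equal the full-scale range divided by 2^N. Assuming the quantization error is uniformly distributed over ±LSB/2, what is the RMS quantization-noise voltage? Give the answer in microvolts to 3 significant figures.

Full-scale range = 30.6 V.
LSB = 30.6 V ÷ 2^23 = 30.6/8388608 V = 3.6478 µV.
For a uniform distribution on [−LSB/2, +LSB/2], V_rms = LSB/√12 = 3.6478 µV/3.4641 = 1.05 µV.

1.05 µV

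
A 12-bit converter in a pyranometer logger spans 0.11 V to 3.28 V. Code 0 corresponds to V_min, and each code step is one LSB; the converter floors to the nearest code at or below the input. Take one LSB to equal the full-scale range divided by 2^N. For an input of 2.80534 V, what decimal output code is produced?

Full-scale range = 3.28 V − (0.11 V) = 3.17 V. LSB = 3.17 V / 2^12 ≈ 0.7739 mV.
code = ⌊(V_in − V_min)/LSB⌋ = ⌊(V_in − V_min) × 2^12 / range⌋
     = ⌊(2.80534 − (0.11)) × 4096 / 3.17⌋ = ⌊2.69534 × 4096/3.17⌋
     = ⌊3482.685⌋ = 3482.

3482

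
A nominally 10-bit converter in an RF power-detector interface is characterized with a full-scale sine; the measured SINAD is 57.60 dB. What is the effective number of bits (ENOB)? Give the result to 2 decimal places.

(57.60 − 1.76) / 6.02 = 55.84/6.02 = 9.2757 effective bits.

9.28 bits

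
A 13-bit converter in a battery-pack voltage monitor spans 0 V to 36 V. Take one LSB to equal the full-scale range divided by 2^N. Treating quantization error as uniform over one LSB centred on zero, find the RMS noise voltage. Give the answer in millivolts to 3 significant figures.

Full-scale range = 36 V.
LSB = 36 V ÷ 2^13 = 36/8192 V = 4.3945 mV.
V_rms = LSB/√12 = 4.3945 mV / √12 = 1.27 mV.

1.27 mV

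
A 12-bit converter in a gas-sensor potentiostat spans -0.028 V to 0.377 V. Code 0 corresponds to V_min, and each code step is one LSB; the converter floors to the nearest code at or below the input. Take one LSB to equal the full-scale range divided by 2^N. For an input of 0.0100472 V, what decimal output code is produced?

384

Span: 0.377 V − (-0.028 V) = 0.405 V. LSB = 0.405 V / 2^12 ≈ 98.88 µV.
code = ⌊(V_in − V_min)/LSB⌋ = ⌊(V_in − V_min) × 2^12 / range⌋
     = ⌊(0.0100472 − (-0.028)) × 4096 / 0.405⌋ = ⌊0.0380472 × 4096/0.405⌋
     = ⌊384.793⌋ = 384.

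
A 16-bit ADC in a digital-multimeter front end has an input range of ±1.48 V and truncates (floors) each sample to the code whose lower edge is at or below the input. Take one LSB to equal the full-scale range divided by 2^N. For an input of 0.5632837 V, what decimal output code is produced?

Span: 1.48 V − (-1.48 V) = 2.96 V. LSB = 2.96 V / 2^16 ≈ 45.17 µV.
code = ⌊(V_in − V_min)/LSB⌋ = ⌊(V_in − V_min) × 2^16 / range⌋
     = ⌊(0.5632837 − (-1.48)) × 65536 / 2.96⌋ = ⌊2.0432837 × 65536/2.96⌋
     = ⌊45239.406⌋ = 45239.

45239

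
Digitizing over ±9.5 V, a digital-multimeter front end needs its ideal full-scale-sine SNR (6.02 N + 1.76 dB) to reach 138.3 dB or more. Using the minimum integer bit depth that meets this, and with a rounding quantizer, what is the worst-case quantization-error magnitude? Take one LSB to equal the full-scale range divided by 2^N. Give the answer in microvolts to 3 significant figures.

The full-scale span is 9.5 − (-9.5) = 19 V.
N ≥ (138.3 − 1.76)/6.02 = 22.681 → N_min = 23.
Step size = 19/8388608 V = 2.2650 µV.
Max error for round-to-nearest is LSB/2 = 1.13 µV.

1.13 µV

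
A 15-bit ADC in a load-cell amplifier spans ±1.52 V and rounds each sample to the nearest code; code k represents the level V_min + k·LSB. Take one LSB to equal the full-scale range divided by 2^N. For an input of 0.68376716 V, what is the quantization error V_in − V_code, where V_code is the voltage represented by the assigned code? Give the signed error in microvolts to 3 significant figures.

+26.9 µV

Span: 1.52 V − (-1.52 V) = 3.04 V. LSB = 3.04 V / 2^15 ≈ 92.77 µV.
(0.68376716 − (-1.52)) / LSB = 2.20376716 × 32768/3.04 = 23754.2902. Nearest integer: k = 23754.
V_code = -1.52 + (23754/32768) × 3.04 = 0.68374023438 V.
V_in − V_code = 0.68376716 − (0.68374023438) = +26.9 µV.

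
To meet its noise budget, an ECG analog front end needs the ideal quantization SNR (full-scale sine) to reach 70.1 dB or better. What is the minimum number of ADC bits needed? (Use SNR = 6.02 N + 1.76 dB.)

6.02 N + 1.76 ≥ 70.1 gives N ≥ 11.352, so the minimum integer is 12.

12 bits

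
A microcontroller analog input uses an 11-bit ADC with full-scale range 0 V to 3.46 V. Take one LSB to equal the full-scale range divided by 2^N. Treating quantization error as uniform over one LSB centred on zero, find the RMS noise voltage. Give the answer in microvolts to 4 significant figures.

487.7 µV

Full-scale range = 3.46 V.
LSB = 3.46 V ÷ 2^11 = 3.46/2048 V = 1.68945 mV.
V_rms = LSB/√12 = 1.68945 mV / √12 = 487.7 µV.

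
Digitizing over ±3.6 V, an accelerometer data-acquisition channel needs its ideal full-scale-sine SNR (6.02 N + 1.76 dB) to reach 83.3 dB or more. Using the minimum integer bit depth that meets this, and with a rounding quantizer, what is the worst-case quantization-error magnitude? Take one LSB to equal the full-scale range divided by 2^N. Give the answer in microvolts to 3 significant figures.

220 µV

The full-scale span is 3.6 − (-3.6) = 7.2 V.
Required N = ⌈(83.3 − 1.76)/6.02⌉ = ⌈13.545⌉ = 14.
LSB = 7.2 V / 2^14 = 439.45 µV.
|e|_max = LSB/2 = 220 µV.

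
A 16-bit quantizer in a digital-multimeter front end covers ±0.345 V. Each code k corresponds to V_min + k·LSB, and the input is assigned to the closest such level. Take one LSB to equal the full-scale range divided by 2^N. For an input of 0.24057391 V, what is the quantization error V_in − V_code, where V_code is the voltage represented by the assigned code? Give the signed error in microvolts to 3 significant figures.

Span: 0.345 V − (-0.345 V) = 0.69 V. LSB = 0.69 V / 2^16 ≈ 10.53 µV.
(V_in − V_min)/LSB = (0.24057391 − (-0.345)) × 65536/0.69 = 55617.6402 → nearest code k = 55618.
Reconstructed level: -0.345 + 55618 × 0.69/65536 V = 0.24057769775 V.
V_in − V_code = 0.24057391 − (0.24057769775) = −3.79 µV.

−3.79 µV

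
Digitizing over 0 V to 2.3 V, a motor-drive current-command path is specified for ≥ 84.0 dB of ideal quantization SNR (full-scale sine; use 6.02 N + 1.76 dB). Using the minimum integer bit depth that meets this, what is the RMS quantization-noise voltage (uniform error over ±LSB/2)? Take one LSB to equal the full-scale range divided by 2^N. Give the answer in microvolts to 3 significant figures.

40.5 µV

Span = 2.3 V.
N ≥ (84.0 − 1.76)/6.02 = 13.661 → N_min = 14.
LSB = 2.3 V / 2^14 = 140.38 µV.
σ_q = LSB/√12 = 140.38 µV/3.4641 = 40.5 µV.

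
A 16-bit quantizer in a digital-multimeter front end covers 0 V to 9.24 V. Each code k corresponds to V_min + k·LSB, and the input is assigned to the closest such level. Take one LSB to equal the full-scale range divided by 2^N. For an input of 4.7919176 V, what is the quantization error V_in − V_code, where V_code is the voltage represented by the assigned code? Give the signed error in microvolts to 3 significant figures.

+49.3 µV

Span = 9.24 V. LSB = 9.24 V / 2^16 ≈ 141.0 µV.
Position in LSBs: (4.7919176 − (0)) × 65536/9.24 = 33987.3498; rounding gives k = 33987.
Reconstructed level: 0 + 33987 × 9.24/65536 V = 4.7918682861 V.
V_in − V_code = 4.7919176 − (4.7918682861) = +49.3 µV.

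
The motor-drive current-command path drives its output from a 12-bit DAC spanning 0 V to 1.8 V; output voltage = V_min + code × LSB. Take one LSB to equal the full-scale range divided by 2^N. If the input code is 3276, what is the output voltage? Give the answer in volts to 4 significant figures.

Full-scale range = 1.8 V. LSB = 1.8 V / 2^12.
V_out = V_min + code × LSB = 0 V + 3276 × 1.8 V / 4096
      = 0 V + 1.43965 V = 1.43965 V.

1.440 V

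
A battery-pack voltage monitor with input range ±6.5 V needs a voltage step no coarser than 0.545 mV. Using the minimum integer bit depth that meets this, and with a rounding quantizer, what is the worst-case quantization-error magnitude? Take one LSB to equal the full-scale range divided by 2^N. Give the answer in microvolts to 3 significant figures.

198 µV

Span: 6.5 V − (-6.5 V) = 13 V.
Levels needed ≥ 13/0.545 mV = 23850. 2^15 = 32768 suffices, so N_min = 15.
LSB = 13 V / 2^15 = 396.73 µV.
Max error for round-to-nearest is LSB/2 = 198 µV.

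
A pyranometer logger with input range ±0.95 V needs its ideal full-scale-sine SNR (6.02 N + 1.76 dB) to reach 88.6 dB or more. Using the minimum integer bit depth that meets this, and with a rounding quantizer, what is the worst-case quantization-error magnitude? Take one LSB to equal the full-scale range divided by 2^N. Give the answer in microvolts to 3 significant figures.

Span: 0.95 V − (-0.95 V) = 1.9 V.
Required N = ⌈(88.6 − 1.76)/6.02⌉ = ⌈14.425⌉ = 15.
One LSB is 1.9 V / 32768 = 57.983 µV.
Half an LSB is 29.0 µV.

29.0 µV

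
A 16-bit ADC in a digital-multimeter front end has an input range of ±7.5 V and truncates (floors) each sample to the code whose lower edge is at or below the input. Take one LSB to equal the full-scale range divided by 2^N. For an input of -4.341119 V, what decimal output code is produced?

Span: 7.5 V − (-7.5 V) = 15 V. LSB = 15 V / 2^16 ≈ 228.9 µV.
(V_in − V_min) × 2^16/range = (-4.341119 − (-7.5)) × 65536/15 = 13801.362.
Floor → code = 13801.

13801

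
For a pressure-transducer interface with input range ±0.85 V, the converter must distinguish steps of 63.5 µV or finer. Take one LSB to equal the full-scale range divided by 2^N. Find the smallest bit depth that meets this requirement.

15 bits

Span: 0.85 V − (-0.85 V) = 1.7 V.
Need 2^N ≥ 1.7 V / 63.5 µV = 26770 → N_min = 15.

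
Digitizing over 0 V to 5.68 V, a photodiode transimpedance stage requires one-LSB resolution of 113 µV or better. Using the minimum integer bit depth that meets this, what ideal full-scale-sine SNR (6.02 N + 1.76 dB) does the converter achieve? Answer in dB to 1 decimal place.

Full-scale range = 5.68 V.
Levels needed ≥ 5.68/113 µV = 50270. 2^16 = 65536 suffices, so N_min = 16.
6.02(16) + 1.76 = 98.08 dB.

98.1 dB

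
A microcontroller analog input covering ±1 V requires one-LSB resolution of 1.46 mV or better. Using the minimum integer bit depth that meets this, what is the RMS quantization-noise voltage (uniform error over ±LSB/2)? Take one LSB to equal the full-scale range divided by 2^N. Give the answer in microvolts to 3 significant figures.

282 µV

Full-scale range = 1 V − (-1 V) = 2 V.
Need 2^N ≥ 2 V / 1.46 mV = 1370 → N_min = 11.
LSB = 2 V ÷ 2^11 = 2/2048 V = 0.97656 mV.
σ_q = LSB/√12 = 0.97656 mV/3.4641 = 282 µV.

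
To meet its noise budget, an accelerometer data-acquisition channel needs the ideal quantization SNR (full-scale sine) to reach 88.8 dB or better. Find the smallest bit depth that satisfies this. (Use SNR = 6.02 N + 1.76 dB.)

6.02 N + 1.76 ≥ 88.8 gives N ≥ 14.458, so the minimum integer is 15.

15 bits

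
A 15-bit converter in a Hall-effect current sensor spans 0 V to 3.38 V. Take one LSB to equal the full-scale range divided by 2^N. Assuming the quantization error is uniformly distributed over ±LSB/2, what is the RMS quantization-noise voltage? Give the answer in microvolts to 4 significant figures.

V_FS = 3.38 V.
One LSB is 3.38 V / 32768 = 103.149 µV.
For a uniform distribution on [−LSB/2, +LSB/2], V_rms = LSB/√12 = 103.149 µV/3.4641 = 29.78 µV.

29.78 µV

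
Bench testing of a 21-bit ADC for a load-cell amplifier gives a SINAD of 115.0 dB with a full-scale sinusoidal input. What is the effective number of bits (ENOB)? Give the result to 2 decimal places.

Inverting SNR = 6.02 N + 1.76: N_eff = (115.0 − 1.76)/6.02 = 18.8106.

18.81 bits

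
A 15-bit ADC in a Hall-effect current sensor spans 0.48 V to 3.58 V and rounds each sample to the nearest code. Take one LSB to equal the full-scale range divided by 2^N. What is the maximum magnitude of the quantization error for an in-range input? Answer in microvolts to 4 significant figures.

47.30 µV

Full-scale range = 3.58 V − (0.48 V) = 3.1 V.
LSB = 3.1 V / 2^15 = 94.6045 µV.
A rounding quantizer has |error| ≤ LSB/2 = 47.30 µV.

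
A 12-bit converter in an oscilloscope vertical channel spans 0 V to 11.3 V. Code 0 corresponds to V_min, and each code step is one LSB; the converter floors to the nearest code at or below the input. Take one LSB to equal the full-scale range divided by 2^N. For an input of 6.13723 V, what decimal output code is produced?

2224

Full-scale range = 11.3 V. LSB = 11.3 V / 2^12 ≈ 2.759 mV.
(V_in − V_min) × 2^12/range = (6.13723 − (0)) × 4096/11.3 = 2224.610.
Floor → code = 2224.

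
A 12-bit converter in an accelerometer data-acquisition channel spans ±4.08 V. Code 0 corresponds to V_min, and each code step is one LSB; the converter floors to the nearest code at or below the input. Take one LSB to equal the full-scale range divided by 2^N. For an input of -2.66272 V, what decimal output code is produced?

Full-scale range = 4.08 V − (-4.08 V) = 8.16 V. LSB = 8.16 V / 2^12 ≈ 1.992 mV.
V_in − V_min = -2.66272 − (-4.08) = 1.41728 V.
Divide by LSB: 1.41728 × 4096/8.16 = 711.4190.
Truncating gives code 711.

711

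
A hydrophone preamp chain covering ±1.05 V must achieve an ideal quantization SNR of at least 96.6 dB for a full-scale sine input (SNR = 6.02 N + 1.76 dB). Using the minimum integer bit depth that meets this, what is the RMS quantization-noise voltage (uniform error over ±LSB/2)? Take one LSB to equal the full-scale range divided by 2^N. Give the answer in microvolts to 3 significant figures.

9.25 µV

The full-scale span is 1.05 − (-1.05) = 2.1 V.
Solving 6.02 N ≥ 96.6 − 1.76: N ≥ 15.754. Round up → N = 16.
One LSB is 2.1 V / 65536 = 32.043 µV.
σ_q = LSB/√12 = 32.043 µV/3.4641 = 9.25 µV.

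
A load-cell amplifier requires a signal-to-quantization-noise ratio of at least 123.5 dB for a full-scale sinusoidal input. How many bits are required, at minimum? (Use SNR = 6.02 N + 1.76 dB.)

21 bits

Required N = ⌈(123.5 − 1.76)/6.02⌉ = ⌈20.223⌉ = 21.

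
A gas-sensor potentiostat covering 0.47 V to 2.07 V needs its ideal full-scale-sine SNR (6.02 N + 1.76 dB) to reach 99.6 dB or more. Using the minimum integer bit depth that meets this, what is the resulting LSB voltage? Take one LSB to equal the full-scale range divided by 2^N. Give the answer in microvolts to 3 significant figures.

The full-scale span is 2.07 − (0.47) = 1.6 V.
Required N = ⌈(99.6 − 1.76)/6.02⌉ = ⌈16.252⌉ = 17.
LSB = 1.6 V / 2^17 = 12.2 µV.

12.2 µV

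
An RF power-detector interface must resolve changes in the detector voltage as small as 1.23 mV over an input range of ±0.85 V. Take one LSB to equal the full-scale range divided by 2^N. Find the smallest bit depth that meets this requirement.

Full-scale range = 0.85 V − (-0.85 V) = 1.7 V.
Levels needed ≥ 1.7/1.23 mV = 1382. 2^11 = 2048 suffices, so N_min = 11.

11 bits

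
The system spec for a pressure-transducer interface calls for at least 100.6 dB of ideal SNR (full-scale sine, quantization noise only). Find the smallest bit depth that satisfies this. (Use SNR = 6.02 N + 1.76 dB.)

6.02 N + 1.76 ≥ 100.6 gives N ≥ 16.419, so the minimum integer is 17.

17 bits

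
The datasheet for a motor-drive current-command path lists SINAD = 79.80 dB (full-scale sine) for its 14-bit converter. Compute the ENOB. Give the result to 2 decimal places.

Inverting SNR = 6.02 N + 1.76: N_eff = (79.80 − 1.76)/6.02 = 12.9635.

12.96 bits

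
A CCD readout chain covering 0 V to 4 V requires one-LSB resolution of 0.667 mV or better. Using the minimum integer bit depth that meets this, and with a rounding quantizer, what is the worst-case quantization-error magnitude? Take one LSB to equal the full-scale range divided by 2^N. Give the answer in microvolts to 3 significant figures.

244 µV

V_FS = 4 V.
4 V / 0.667 mV = 5997. Since 2^12 = 4096 and 2^13 = 8192, N = 13.
LSB = 4 V / 2^13 = 488.28 µV.
|e|_max = LSB/2 = 244 µV.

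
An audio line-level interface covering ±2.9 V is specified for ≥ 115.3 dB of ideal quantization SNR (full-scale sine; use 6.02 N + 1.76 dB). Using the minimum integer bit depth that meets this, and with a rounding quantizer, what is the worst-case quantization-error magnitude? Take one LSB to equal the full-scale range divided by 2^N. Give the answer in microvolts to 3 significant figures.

5.53 µV

Full-scale range = 2.9 V − (-2.9 V) = 5.8 V.
6.02 N + 1.76 ≥ 115.3 gives N ≥ 18.860, so the minimum integer is 19.
One LSB is 5.8 V / 524288 = 11.063 µV.
|e|_max = LSB/2 = 5.53 µV.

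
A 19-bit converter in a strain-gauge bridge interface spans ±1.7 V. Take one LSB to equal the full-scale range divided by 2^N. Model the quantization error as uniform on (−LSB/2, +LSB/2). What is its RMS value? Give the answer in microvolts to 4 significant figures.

1.872 µV

Span: 1.7 V − (-1.7 V) = 3.4 V.
LSB = 3.4 V ÷ 2^19 = 3.4/524288 V = 6.48499 µV.
σ_q = LSB/√12 = 6.48499 µV/3.4641 = 1.872 µV.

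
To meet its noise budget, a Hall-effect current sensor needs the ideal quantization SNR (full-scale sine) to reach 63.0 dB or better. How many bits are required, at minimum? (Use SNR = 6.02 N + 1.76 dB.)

Required N = ⌈(63.0 − 1.76)/6.02⌉ = ⌈10.173⌉ = 11.

11 bits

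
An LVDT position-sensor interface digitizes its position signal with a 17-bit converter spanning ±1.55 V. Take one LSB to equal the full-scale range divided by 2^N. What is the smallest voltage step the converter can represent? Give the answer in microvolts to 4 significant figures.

23.65 µV

Span: 1.55 V − (-1.55 V) = 3.1 V.
2^17 = 131072 levels.
One LSB is 3.1 V / 131072 = 23.65 µV.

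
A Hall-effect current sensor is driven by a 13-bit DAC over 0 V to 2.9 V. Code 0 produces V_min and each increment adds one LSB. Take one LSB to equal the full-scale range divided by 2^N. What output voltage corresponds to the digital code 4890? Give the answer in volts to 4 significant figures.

Span = 2.9 V. LSB = 2.9 V / 2^13.
V_out = 0 + 4890 × (2.9/8192) V
      = 0 + 1.73108 = 1.73108 V.

1.731 V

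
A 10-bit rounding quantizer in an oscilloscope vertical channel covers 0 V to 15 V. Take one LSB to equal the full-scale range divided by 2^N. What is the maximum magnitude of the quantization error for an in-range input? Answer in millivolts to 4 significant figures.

7.324 mV

Full-scale range = 15 V.
LSB = 15 V / 2^10 = 14.6484 mV.
A rounding quantizer has |error| ≤ LSB/2 = 7.324 mV.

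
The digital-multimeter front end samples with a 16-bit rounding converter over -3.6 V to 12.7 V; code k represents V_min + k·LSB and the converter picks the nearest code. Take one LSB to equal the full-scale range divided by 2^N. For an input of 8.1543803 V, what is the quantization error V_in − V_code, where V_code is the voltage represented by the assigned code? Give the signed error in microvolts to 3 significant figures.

The full-scale span is 12.7 − (-3.6) = 16.3 V. LSB = 16.3 V / 2^16 ≈ 248.7 µV.
(V_in − V_min)/LSB = (8.1543803 − (-3.6)) × 65536/16.3 = 47259.8201 → nearest code k = 47260.
Reconstructed level: -3.6 + 47260 × 16.3/65536 V = 8.1544250488 V.
V_in − V_code = 8.1543803 − (8.1544250488) = −44.7 µV.

−44.7 µV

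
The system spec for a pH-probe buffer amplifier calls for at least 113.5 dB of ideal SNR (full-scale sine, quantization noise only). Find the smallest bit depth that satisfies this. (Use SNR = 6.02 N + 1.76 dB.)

6.02 N + 1.76 ≥ 113.5 gives N ≥ 18.561, so the minimum integer is 19.

19 bits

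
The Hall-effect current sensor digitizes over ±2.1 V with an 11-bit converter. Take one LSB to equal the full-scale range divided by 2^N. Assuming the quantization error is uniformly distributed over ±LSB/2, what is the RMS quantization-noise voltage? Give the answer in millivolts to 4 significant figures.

Range = 2.1 − (-2.1) = 4.2 V.
One LSB is 4.2 V / 2048 = 2.05078 mV.
V_rms = LSB/√12 = 2.05078 mV / √12 = 0.5920 mV.

0.5920 mV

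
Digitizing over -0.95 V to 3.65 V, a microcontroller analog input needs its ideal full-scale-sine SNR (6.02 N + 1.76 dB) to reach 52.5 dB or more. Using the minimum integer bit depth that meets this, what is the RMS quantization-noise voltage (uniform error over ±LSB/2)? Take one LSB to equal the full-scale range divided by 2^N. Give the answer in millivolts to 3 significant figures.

2.59 mV

Full-scale range = 3.65 V − (-0.95 V) = 4.6 V.
Required N = ⌈(52.5 − 1.76)/6.02⌉ = ⌈8.429⌉ = 9.
LSB = 4.6 V ÷ 2^9 = 4.6/512 V = 8.9844 mV.
V_rms = LSB/√12 = 2.59 mV.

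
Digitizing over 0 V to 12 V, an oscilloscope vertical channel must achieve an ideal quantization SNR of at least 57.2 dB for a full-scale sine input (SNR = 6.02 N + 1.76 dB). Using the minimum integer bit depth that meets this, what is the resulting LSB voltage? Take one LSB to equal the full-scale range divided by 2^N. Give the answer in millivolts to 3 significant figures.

11.7 mV

Span = 12 V.
6.02 N + 1.76 ≥ 57.2 gives N ≥ 9.209, so the minimum integer is 10.
Step size = 12/1024 V = 11.7 mV.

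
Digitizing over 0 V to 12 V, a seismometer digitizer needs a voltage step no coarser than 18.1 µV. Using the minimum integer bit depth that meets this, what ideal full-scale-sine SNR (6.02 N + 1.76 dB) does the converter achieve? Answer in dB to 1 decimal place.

122.2 dB

Range is 12 V.
Levels needed ≥ 12/18.1 µV = 663000. 2^20 = 1048576 suffices, so N_min = 20.
6.02(20) + 1.76 = 122.16 dB.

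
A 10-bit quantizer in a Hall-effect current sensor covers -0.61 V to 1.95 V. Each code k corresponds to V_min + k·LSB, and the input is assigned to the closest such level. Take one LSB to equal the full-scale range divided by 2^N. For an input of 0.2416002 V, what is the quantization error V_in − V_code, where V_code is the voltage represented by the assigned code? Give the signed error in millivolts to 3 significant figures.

−0.900 mV

Range = 1.95 − (-0.61) = 2.56 V. LSB = 2.56 V / 2^10 ≈ 2.500 mV.
(V_in − V_min)/LSB = (0.2416002 − (-0.61)) × 1024/2.56 = 340.6401 → nearest code k = 341.
Reconstructed level: -0.61 + 341 × 2.56/1024 V = 0.2425000000 V.
Error = V_in − V_code = 0.2416002 − (0.2425000000) = −0.900 mV.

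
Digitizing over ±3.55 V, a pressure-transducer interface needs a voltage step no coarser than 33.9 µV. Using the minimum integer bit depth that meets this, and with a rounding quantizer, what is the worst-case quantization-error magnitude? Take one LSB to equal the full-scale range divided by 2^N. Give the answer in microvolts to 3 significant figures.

13.5 µV

Span: 3.55 V − (-3.55 V) = 7.1 V.
7.1 V / 33.9 µV = 209400. Since 2^17 = 131072 and 2^18 = 262144, N = 18.
LSB = 7.1 V ÷ 2^18 = 7.1/262144 V = 27.084 µV.
|e|_max = LSB/2 = 13.5 µV.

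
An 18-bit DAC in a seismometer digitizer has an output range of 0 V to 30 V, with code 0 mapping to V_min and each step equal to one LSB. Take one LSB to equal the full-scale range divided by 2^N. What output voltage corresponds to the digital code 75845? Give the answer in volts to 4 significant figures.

V_FS = 30 V. LSB = 30 V / 2^18.
V_out = 0 + 75845 × (30/262144) V
      = 0 V + 8.67977 V = 8.67977 V.

8.680 V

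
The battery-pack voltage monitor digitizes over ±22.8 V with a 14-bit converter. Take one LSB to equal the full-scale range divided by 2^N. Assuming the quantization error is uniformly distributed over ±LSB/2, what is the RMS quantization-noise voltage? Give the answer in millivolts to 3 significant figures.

0.803 mV

Span: 22.8 V − (-22.8 V) = 45.6 V.
One LSB is 45.6 V / 16384 = 2.7832 mV.
σ_q = LSB/√12 = 2.7832 mV/3.4641 = 0.803 mV.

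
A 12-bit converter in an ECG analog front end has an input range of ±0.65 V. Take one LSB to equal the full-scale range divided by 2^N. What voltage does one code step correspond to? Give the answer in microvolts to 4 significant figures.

The full-scale span is 0.65 − (-0.65) = 1.3 V.
There are 2^12 = 4096 steps.
LSB = 1.3 V ÷ 2^12 = 1.3/4096 V = 317.4 µV.

317.4 µV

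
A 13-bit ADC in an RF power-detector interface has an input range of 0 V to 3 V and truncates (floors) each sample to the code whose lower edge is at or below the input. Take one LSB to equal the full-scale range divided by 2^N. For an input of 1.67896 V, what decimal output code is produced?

4584

Range is 3 V. LSB = 3 V / 2^13 ≈ 366.2 µV.
code = ⌊(V_in − V_min)/LSB⌋ = ⌊(V_in − V_min) × 2^13 / range⌋
     = ⌊(1.67896 − (0)) × 8192 / 3⌋ = ⌊1.67896 × 8192/3⌋
     = ⌊4584.680⌋ = 4584.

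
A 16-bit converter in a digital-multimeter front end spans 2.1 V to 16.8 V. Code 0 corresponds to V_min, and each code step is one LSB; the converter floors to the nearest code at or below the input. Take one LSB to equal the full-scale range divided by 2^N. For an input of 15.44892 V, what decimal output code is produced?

59512

Range = 16.8 − (2.1) = 14.7 V. LSB = 14.7 V / 2^16 ≈ 224.3 µV.
code = ⌊(V_in − V_min)/LSB⌋ = ⌊(V_in − V_min) × 2^16 / range⌋
     = ⌊(15.44892 − (2.1)) × 65536 / 14.7⌋ = ⌊13.34892 × 65536/14.7⌋
     = ⌊59512.573⌋ = 59512.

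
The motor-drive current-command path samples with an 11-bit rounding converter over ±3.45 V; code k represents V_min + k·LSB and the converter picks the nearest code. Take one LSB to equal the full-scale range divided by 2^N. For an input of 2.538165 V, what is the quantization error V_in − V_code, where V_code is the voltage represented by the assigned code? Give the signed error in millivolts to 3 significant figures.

+1.20 mV

Full-scale range = 3.45 V − (-3.45 V) = 6.9 V. LSB = 6.9 V / 2^11 ≈ 3.369 mV.
(2.538165 − (-3.45)) / LSB = 5.988165 × 2048/6.9 = 1777.3568. Nearest integer: k = 1777.
V_code = -3.45 + (1777/2048) × 6.9 = 2.536962891 V.
e = 2.538165 − (2.536962891) = +1.20 mV.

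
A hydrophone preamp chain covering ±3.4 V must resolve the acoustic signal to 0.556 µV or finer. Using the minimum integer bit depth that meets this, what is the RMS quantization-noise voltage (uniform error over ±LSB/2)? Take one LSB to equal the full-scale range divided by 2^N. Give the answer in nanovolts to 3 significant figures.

Range = 3.4 − (-3.4) = 6.8 V.
Required number of levels: 6.8/0.556 µV = 1.2230e7; smallest N with 2^N ≥ that is 24.
LSB = 6.8 V ÷ 2^24 = 6.8/16777216 V = 405.31 nV.
σ_q = LSB/√12 = 405.31 nV/3.4641 = 117 nV.

117 nV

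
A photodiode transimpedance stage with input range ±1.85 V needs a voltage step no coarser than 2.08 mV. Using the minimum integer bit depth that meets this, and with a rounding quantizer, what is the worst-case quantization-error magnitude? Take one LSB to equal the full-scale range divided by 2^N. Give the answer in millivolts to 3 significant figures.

0.903 mV

The full-scale span is 1.85 − (-1.85) = 3.7 V.
3.7 V / 2.08 mV = 1779. Since 2^10 = 1024 and 2^11 = 2048, N = 11.
LSB = 3.7 V / 2^11 = 1.8066 mV.
|e|_max = LSB/2 = 0.903 mV.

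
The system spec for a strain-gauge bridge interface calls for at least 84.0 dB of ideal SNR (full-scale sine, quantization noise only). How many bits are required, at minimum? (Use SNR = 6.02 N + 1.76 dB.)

14 bits

Solving 6.02 N ≥ 84.0 − 1.76: N ≥ 13.661. Round up → N = 14.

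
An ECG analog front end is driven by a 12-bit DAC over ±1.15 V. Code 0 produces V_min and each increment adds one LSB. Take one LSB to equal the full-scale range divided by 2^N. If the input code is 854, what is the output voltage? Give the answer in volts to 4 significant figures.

Range = 1.15 − (-1.15) = 2.3 V. LSB = 2.3 V / 2^12.
Output = V_min + (854/4096) × range = -1.15 + 0.208496 × 2.3 V
      = -1.15 + 0.479541 = -0.670459 V.

-0.6705 V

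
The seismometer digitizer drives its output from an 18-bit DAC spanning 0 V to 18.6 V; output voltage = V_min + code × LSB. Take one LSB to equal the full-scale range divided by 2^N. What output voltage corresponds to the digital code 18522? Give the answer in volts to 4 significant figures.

Range is 18.6 V. LSB = 18.6 V / 2^18.
Output = V_min + (18522/262144) × range = 0 + 0.0706558 × 18.6 V
      = 0 V + 1.31420 V = 1.31420 V.

1.314 V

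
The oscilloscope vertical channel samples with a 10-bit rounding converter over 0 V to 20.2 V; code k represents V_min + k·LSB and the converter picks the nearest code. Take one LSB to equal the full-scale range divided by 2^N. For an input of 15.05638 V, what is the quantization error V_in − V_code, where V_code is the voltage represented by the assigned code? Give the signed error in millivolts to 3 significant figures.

+5.01 mV

V_FS = 20.2 V. LSB = 20.2 V / 2^10 ≈ 19.73 mV.
(15.05638 − (0)) / LSB = 15.05638 × 1024/20.2 = 763.2541. Nearest integer: k = 763.
V_code = 0 + (763/1024) × 20.2 = 15.05136719 V.
Error = V_in − V_code = 15.05638 − (15.05136719) = +5.01 mV.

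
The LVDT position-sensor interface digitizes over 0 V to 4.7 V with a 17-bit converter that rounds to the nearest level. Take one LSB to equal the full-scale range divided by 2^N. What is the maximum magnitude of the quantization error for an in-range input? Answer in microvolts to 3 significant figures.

Full-scale range = 4.7 V.
LSB = 4.7 V / 2^17 = 35.858 µV.
A rounding quantizer has |error| ≤ LSB/2 = 17.9 µV.

17.9 µV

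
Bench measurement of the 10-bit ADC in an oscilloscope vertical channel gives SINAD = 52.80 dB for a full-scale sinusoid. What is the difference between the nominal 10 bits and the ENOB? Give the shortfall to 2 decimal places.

N_eff = (52.80 − 1.76)/6.02 = 8.4784 bits.
10 − 8.4784 = 1.52 bits below nominal.

1.52 bits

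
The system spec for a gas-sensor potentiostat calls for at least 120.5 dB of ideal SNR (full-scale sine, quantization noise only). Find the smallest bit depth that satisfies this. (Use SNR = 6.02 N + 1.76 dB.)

N ≥ (120.5 − 1.76)/6.02 = 19.724 → N_min = 20.

20 bits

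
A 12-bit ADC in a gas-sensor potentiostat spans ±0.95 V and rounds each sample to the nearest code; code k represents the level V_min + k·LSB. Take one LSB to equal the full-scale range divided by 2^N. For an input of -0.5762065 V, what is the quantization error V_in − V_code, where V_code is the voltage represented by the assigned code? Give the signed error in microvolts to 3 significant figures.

−83.5 µV

Full-scale range = 0.95 V − (-0.95 V) = 1.9 V. LSB = 1.9 V / 2^12 ≈ 463.9 µV.
(V_in − V_min)/LSB = (-0.5762065 − (-0.95)) × 4096/1.9 = 805.8201 → nearest code k = 806.
V_code = -0.95 + (806/4096) × 1.9 = -0.5761230469 V.
e = -0.5762065 − (-0.5761230469) = −83.5 µV.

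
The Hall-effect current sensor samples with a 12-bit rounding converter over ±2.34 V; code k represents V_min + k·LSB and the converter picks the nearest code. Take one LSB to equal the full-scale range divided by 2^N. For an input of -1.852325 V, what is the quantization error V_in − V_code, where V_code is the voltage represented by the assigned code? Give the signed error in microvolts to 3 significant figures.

The full-scale span is 2.34 − (-2.34) = 4.68 V. LSB = 4.68 V / 2^12 ≈ 1.143 mV.
Position in LSBs: (-1.852325 − (-2.34)) × 4096/4.68 = 426.8198; rounding gives k = 427.
V_code = -2.34 + (427/4096) × 4.68 = -1.852119141 V.
Error = V_in − V_code = -1.852325 − (-1.852119141) = −206 µV.

−206 µV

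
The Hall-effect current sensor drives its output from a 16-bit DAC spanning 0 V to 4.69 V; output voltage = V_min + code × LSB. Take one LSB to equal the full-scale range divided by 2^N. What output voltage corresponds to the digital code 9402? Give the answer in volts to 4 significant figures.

0.6728 V

Full-scale range = 4.69 V. LSB = 4.69 V / 2^16.
Output = V_min + (9402/65536) × range = 0 + 0.143463 × 4.69 V
      = 0 + 0.672842 = 0.672842 V.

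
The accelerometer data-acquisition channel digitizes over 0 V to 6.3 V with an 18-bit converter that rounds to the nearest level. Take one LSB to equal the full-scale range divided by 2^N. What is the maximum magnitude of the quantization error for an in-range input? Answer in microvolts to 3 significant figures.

12.0 µV

Range is 6.3 V.
LSB = 6.3 V ÷ 2^18 = 6.3/262144 V = 24.033 µV.
Worst-case error for round-to-nearest is half an LSB: 12.0 µV.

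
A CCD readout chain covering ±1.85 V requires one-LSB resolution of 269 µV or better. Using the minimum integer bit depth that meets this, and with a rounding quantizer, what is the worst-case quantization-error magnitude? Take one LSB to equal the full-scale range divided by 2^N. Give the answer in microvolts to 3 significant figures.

The full-scale span is 1.85 − (-1.85) = 3.7 V.
Levels needed ≥ 3.7/269 µV = 13750. 2^14 = 16384 suffices, so N_min = 14.
LSB = 3.7 V / 2^14 = 225.83 µV.
Max error for round-to-nearest is LSB/2 = 113 µV.

113 µV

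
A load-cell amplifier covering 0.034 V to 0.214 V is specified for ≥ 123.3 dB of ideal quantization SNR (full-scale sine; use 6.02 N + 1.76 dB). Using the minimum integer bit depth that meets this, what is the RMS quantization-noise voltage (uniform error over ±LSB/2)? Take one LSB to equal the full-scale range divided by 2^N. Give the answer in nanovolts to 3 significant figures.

Span: 0.214 V − (0.034 V) = 0.18 V.
Solving 6.02 N ≥ 123.3 − 1.76: N ≥ 20.189. Round up → N = 21.
Step size = 0.18/2097152 V = 85.831 nV.
σ_q = LSB/√12 = 85.831 nV/3.4641 = 24.8 nV.

24.8 nV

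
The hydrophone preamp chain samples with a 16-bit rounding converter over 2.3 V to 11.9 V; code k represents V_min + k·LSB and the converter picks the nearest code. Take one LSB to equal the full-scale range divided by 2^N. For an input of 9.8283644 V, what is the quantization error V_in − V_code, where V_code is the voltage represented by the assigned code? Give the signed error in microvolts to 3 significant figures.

Span: 11.9 V − (2.3 V) = 9.6 V. LSB = 9.6 V / 2^16 ≈ 146.5 µV.
(9.8283644 − (2.3)) / LSB = 7.5283644 × 65536/9.6 = 51393.6343. Nearest integer: k = 51394.
V_code = V_min + k × range/2^16 = 2.3 + 51394 × 9.6/65536 = 9.8284179688 V.
Error = V_in − V_code = 9.8283644 − (9.8284179688) = −53.6 µV.

−53.6 µV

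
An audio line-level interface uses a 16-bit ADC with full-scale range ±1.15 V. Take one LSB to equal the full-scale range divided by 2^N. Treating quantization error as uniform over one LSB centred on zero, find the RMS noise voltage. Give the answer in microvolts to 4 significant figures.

10.13 µV

Range = 1.15 − (-1.15) = 2.3 V.
One LSB is 2.3 V / 65536 = 35.0952 µV.
V_rms = LSB/√12 = 35.0952 µV / √12 = 10.13 µV.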